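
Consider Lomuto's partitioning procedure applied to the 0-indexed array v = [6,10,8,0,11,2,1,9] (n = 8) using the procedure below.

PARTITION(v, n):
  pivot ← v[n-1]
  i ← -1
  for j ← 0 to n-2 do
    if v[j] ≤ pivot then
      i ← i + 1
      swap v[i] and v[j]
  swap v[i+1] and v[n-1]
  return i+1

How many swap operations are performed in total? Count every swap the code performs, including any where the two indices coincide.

6

pivot = v[7] = 9; i = -1
j=0: v[0]=6 ≤ 9 → i=0, swap v[0],v[0] (no change) → [6,10,8,0,11,2,1,9]
j=1: v[1]=10 > 9 → no swap
j=2: v[2]=8 ≤ 9 → i=1, swap v[1],v[2] → [6,8,10,0,11,2,1,9]
j=3: v[3]=0 ≤ 9 → i=2, swap v[2],v[3] → [6,8,0,10,11,2,1,9]
j=4: v[4]=11 > 9 → no swap
j=5: v[5]=2 ≤ 9 → i=3, swap v[3],v[5] → [6,8,0,2,11,10,1,9]
j=6: v[6]=1 ≤ 9 → i=4, swap v[4],v[6] → [6,8,0,2,1,10,11,9]
final swap v[5],v[7] → [6,8,0,2,1,9,11,10]; return 5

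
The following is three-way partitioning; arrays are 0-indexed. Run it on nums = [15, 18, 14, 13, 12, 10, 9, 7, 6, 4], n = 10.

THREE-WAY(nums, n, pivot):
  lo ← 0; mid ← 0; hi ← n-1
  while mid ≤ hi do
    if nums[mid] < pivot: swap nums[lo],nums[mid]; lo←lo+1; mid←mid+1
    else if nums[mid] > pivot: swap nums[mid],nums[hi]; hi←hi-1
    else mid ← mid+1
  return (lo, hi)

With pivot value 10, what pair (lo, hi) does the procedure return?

(4, 4)

pivot = 10; lo=0, mid=0, hi=9
nums[mid]=15>10: swap nums[0],nums[9]; hi=8 → [4, 18, 14, 13, 12, 10, 9, 7, 6, 15]
nums[mid]=4<10: swap nums[0],nums[0]; lo=1,mid=1 → [4, 18, 14, 13, 12, 10, 9, 7, 6, 15]
nums[mid]=18>10: swap nums[1],nums[8]; hi=7 → [4, 6, 14, 13, 12, 10, 9, 7, 18, 15]
nums[mid]=6<10: swap nums[1],nums[1]; lo=2,mid=2 → [4, 6, 14, 13, 12, 10, 9, 7, 18, 15]
nums[mid]=14>10: swap nums[2],nums[7]; hi=6 → [4, 6, 7, 13, 12, 10, 9, 14, 18, 15]
nums[mid]=7<10: swap nums[2],nums[2]; lo=3,mid=3 → [4, 6, 7, 13, 12, 10, 9, 14, 18, 15]
nums[mid]=13>10: swap nums[3],nums[6]; hi=5 → [4, 6, 7, 9, 12, 10, 13, 14, 18, 15]
nums[mid]=9<10: swap nums[3],nums[3]; lo=4,mid=4 → [4, 6, 7, 9, 12, 10, 13, 14, 18, 15]
nums[mid]=12>10: swap nums[4],nums[5]; hi=4 → [4, 6, 7, 9, 10, 12, 13, 14, 18, 15]
nums[mid]=10=10: mid=5
end: lo=4, hi=4; nums = [4, 6, 7, 9, 10, 12, 13, 14, 18, 15]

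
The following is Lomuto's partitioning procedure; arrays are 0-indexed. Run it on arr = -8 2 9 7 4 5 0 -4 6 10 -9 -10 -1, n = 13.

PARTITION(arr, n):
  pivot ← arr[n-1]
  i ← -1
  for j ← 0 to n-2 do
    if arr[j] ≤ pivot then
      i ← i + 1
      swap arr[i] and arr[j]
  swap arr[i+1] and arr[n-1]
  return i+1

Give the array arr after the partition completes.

pivot=-1, i=-1
j=0: -8≤-1, i=0, swap(0,0) ⇒ -8 2 9 7 4 5 0 -4 6 10 -9 -10 -1
j=1: 2>-1, skip
j=2: 9>-1, skip
j=3: 7>-1, skip
j=4: 4>-1, skip
j=5: 5>-1, skip
j=6: 0>-1, skip
j=7: -4≤-1, i=1, swap(1,7) ⇒ -8 -4 9 7 4 5 0 2 6 10 -9 -10 -1
j=8: 6>-1, skip
j=9: 10>-1, skip
j=10: -9≤-1, i=2, swap(2,10) ⇒ -8 -4 -9 7 4 5 0 2 6 10 9 -10 -1
j=11: -10≤-1, i=3, swap(3,11) ⇒ -8 -4 -9 -10 4 5 0 2 6 10 9 7 -1
swap(4,12) ⇒ -8 -4 -9 -10 -1 5 0 2 6 10 9 7 4; return 4

-8 -4 -9 -10 -1 5 0 2 6 10 9 7 4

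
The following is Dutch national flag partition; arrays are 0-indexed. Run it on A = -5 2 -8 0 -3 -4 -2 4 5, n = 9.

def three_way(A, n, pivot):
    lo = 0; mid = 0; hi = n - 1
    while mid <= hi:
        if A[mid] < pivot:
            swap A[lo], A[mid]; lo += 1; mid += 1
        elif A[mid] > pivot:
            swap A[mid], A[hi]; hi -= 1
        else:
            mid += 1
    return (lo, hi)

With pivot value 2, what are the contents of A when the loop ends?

pivot = 2; lo=0, mid=0, hi=8
A[mid]=-5<2: swap A[0],A[0]; lo=1,mid=1 → -5 2 -8 0 -3 -4 -2 4 5
A[mid]=2=2: mid=2
A[mid]=-8<2: swap A[1],A[2]; lo=2,mid=3 → -5 -8 2 0 -3 -4 -2 4 5
A[mid]=0<2: swap A[2],A[3]; lo=3,mid=4 → -5 -8 0 2 -3 -4 -2 4 5
A[mid]=-3<2: swap A[3],A[4]; lo=4,mid=5 → -5 -8 0 -3 2 -4 -2 4 5
A[mid]=-4<2: swap A[4],A[5]; lo=5,mid=6 → -5 -8 0 -3 -4 2 -2 4 5
A[mid]=-2<2: swap A[5],A[6]; lo=6,mid=7 → -5 -8 0 -3 -4 -2 2 4 5
A[mid]=4>2: swap A[7],A[8]; hi=7 → -5 -8 0 -3 -4 -2 2 5 4
A[mid]=5>2: swap A[7],A[7]; hi=6 → -5 -8 0 -3 -4 -2 2 5 4
end: lo=6, hi=6; A = -5 -8 0 -3 -4 -2 2 5 4

-5 -8 0 -3 -4 -2 2 5 4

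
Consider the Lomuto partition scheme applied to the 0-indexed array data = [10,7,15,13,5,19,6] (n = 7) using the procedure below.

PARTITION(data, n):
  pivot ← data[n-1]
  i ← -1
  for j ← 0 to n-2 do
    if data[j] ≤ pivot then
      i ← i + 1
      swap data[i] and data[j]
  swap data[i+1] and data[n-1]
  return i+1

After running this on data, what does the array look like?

pivot = data[6] = 6; i = -1
j=0: data[0]=10 > 6 → no swap
j=1: data[1]=7 > 6 → no swap
j=2: data[2]=15 > 6 → no swap
j=3: data[3]=13 > 6 → no swap
j=4: data[4]=5 ≤ 6 → i=0, swap data[0],data[4] → [5,7,15,13,10,19,6]
j=5: data[5]=19 > 6 → no swap
final swap data[1],data[6] → [5,6,15,13,10,19,7]; return 1

[5,6,15,13,10,19,7]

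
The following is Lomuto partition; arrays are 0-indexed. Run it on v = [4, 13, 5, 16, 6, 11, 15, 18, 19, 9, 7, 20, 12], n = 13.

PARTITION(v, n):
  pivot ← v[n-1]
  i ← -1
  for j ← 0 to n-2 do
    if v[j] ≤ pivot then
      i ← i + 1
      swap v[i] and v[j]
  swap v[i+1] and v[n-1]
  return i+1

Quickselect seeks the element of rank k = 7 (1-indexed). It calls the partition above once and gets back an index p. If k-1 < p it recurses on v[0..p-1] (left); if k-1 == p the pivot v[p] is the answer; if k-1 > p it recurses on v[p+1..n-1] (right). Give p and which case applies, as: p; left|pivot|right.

pivot = v[12] = 12; i = -1
j=0: v[0]=4 ≤ 12 → i=0, swap v[0],v[0] (no change) → [4, 13, 5, 16, 6, 11, 15, 18, 19, 9, 7, 20, 12]
j=1: v[1]=13 > 12 → no swap
j=2: v[2]=5 ≤ 12 → i=1, swap v[1],v[2] → [4, 5, 13, 16, 6, 11, 15, 18, 19, 9, 7, 20, 12]
j=3: v[3]=16 > 12 → no swap
j=4: v[4]=6 ≤ 12 → i=2, swap v[2],v[4] → [4, 5, 6, 16, 13, 11, 15, 18, 19, 9, 7, 20, 12]
j=5: v[5]=11 ≤ 12 → i=3, swap v[3],v[5] → [4, 5, 6, 11, 13, 16, 15, 18, 19, 9, 7, 20, 12]
j=6: v[6]=15 > 12 → no swap
j=7: v[7]=18 > 12 → no swap
j=8: v[8]=19 > 12 → no swap
j=9: v[9]=9 ≤ 12 → i=4, swap v[4],v[9] → [4, 5, 6, 11, 9, 16, 15, 18, 19, 13, 7, 20, 12]
j=10: v[10]=7 ≤ 12 → i=5, swap v[5],v[10] → [4, 5, 6, 11, 9, 7, 15, 18, 19, 13, 16, 20, 12]
j=11: v[11]=20 > 12 → no swap
final swap v[6],v[12] → [4, 5, 6, 11, 9, 7, 12, 18, 19, 13, 16, 20, 15]; return 6
p = 6; k-1 = 6 == 6 ⇒ pivot

6; pivot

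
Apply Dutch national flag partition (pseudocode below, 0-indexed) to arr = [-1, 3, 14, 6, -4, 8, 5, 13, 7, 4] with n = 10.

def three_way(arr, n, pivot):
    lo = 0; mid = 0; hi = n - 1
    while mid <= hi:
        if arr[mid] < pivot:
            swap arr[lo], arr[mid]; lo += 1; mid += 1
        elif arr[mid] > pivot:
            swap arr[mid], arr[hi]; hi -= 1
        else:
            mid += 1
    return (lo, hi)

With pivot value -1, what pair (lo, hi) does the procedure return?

pivot = -1; lo=0, mid=0, hi=9
arr[mid]=-1=-1: mid=1
arr[mid]=3>-1: swap arr[1],arr[9]; hi=8 → [-1, 4, 14, 6, -4, 8, 5, 13, 7, 3]
arr[mid]=4>-1: swap arr[1],arr[8]; hi=7 → [-1, 7, 14, 6, -4, 8, 5, 13, 4, 3]
arr[mid]=7>-1: swap arr[1],arr[7]; hi=6 → [-1, 13, 14, 6, -4, 8, 5, 7, 4, 3]
arr[mid]=13>-1: swap arr[1],arr[6]; hi=5 → [-1, 5, 14, 6, -4, 8, 13, 7, 4, 3]
arr[mid]=5>-1: swap arr[1],arr[5]; hi=4 → [-1, 8, 14, 6, -4, 5, 13, 7, 4, 3]
arr[mid]=8>-1: swap arr[1],arr[4]; hi=3 → [-1, -4, 14, 6, 8, 5, 13, 7, 4, 3]
arr[mid]=-4<-1: swap arr[0],arr[1]; lo=1,mid=2 → [-4, -1, 14, 6, 8, 5, 13, 7, 4, 3]
arr[mid]=14>-1: swap arr[2],arr[3]; hi=2 → [-4, -1, 6, 14, 8, 5, 13, 7, 4, 3]
arr[mid]=6>-1: swap arr[2],arr[2]; hi=1 → [-4, -1, 6, 14, 8, 5, 13, 7, 4, 3]
end: lo=1, hi=1; arr = [-4, -1, 6, 14, 8, 5, 13, 7, 4, 3]

(1, 1)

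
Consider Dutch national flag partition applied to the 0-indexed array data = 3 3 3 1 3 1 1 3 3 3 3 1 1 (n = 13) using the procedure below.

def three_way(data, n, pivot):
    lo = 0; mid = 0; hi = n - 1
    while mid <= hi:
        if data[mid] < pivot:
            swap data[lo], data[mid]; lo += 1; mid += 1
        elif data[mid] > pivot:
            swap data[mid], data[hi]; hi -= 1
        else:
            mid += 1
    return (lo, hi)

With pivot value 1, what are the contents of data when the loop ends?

lo=0 mid=0 hi=12
3>1: swap(0,12), hi=11 ⇒ 1 3 3 1 3 1 1 3 3 3 3 1 3
1=1: mid=1
3>1: swap(1,11), hi=10 ⇒ 1 1 3 1 3 1 1 3 3 3 3 3 3
1=1: mid=2
3>1: swap(2,10), hi=9 ⇒ 1 1 3 1 3 1 1 3 3 3 3 3 3
3>1: swap(2,9), hi=8 ⇒ 1 1 3 1 3 1 1 3 3 3 3 3 3
3>1: swap(2,8), hi=7 ⇒ 1 1 3 1 3 1 1 3 3 3 3 3 3
3>1: swap(2,7), hi=6 ⇒ 1 1 3 1 3 1 1 3 3 3 3 3 3
3>1: swap(2,6), hi=5 ⇒ 1 1 1 1 3 1 3 3 3 3 3 3 3
1=1: mid=3
1=1: mid=4
3>1: swap(4,5), hi=4 ⇒ 1 1 1 1 1 3 3 3 3 3 3 3 3
1=1: mid=5
done. lo=0 hi=4; data=1 1 1 1 1 3 3 3 3 3 3 3 3

1 1 1 1 1 3 3 3 3 3 3 3 3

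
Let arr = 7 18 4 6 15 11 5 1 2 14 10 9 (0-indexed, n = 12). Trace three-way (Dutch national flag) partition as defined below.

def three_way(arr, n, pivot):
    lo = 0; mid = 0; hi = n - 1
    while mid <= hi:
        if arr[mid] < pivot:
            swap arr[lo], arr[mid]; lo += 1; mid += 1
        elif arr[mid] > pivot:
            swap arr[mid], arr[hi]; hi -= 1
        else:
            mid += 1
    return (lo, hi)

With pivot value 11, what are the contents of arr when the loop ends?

lo=0 mid=0 hi=11
7<11: swap(0,0), lo=1 mid=1 ⇒ 7 18 4 6 15 11 5 1 2 14 10 9
18>11: swap(1,11), hi=10 ⇒ 7 9 4 6 15 11 5 1 2 14 10 18
9<11: swap(1,1), lo=2 mid=2 ⇒ 7 9 4 6 15 11 5 1 2 14 10 18
4<11: swap(2,2), lo=3 mid=3 ⇒ 7 9 4 6 15 11 5 1 2 14 10 18
6<11: swap(3,3), lo=4 mid=4 ⇒ 7 9 4 6 15 11 5 1 2 14 10 18
15>11: swap(4,10), hi=9 ⇒ 7 9 4 6 10 11 5 1 2 14 15 18
10<11: swap(4,4), lo=5 mid=5 ⇒ 7 9 4 6 10 11 5 1 2 14 15 18
11=11: mid=6
5<11: swap(5,6), lo=6 mid=7 ⇒ 7 9 4 6 10 5 11 1 2 14 15 18
1<11: swap(6,7), lo=7 mid=8 ⇒ 7 9 4 6 10 5 1 11 2 14 15 18
2<11: swap(7,8), lo=8 mid=9 ⇒ 7 9 4 6 10 5 1 2 11 14 15 18
14>11: swap(9,9), hi=8 ⇒ 7 9 4 6 10 5 1 2 11 14 15 18
done. lo=8 hi=8; arr=7 9 4 6 10 5 1 2 11 14 15 18

7 9 4 6 10 5 1 2 11 14 15 18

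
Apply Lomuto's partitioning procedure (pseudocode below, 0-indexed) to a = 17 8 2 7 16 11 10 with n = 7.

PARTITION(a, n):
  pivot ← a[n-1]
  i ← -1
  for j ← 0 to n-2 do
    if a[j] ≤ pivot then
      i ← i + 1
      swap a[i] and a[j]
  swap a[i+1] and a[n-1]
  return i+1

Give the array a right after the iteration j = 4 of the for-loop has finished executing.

8 2 7 17 16 11 10

pivot=10, i=-1
j=0: 17>10, skip
j=1: 8≤10, i=0, swap(0,1) ⇒ 8 17 2 7 16 11 10
j=2: 2≤10, i=1, swap(1,2) ⇒ 8 2 17 7 16 11 10
j=3: 7≤10, i=2, swap(2,3) ⇒ 8 2 7 17 16 11 10
j=4: 16>10, skip
(after j=4) a = 8 2 7 17 16 11 10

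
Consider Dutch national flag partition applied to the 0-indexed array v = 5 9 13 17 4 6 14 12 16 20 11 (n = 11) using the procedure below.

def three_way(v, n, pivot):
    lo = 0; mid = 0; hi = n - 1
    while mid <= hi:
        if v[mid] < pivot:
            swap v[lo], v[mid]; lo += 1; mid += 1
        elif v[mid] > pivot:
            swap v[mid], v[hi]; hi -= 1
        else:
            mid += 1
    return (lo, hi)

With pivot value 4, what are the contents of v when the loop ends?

4 13 17 9 6 14 12 16 20 11 5

lo=0 mid=0 hi=10
5>4: swap(0,10), hi=9 ⇒ 11 9 13 17 4 6 14 12 16 20 5
11>4: swap(0,9), hi=8 ⇒ 20 9 13 17 4 6 14 12 16 11 5
20>4: swap(0,8), hi=7 ⇒ 16 9 13 17 4 6 14 12 20 11 5
16>4: swap(0,7), hi=6 ⇒ 12 9 13 17 4 6 14 16 20 11 5
12>4: swap(0,6), hi=5 ⇒ 14 9 13 17 4 6 12 16 20 11 5
14>4: swap(0,5), hi=4 ⇒ 6 9 13 17 4 14 12 16 20 11 5
6>4: swap(0,4), hi=3 ⇒ 4 9 13 17 6 14 12 16 20 11 5
4=4: mid=1
9>4: swap(1,3), hi=2 ⇒ 4 17 13 9 6 14 12 16 20 11 5
17>4: swap(1,2), hi=1 ⇒ 4 13 17 9 6 14 12 16 20 11 5
13>4: swap(1,1), hi=0 ⇒ 4 13 17 9 6 14 12 16 20 11 5
done. lo=0 hi=0; v=4 13 17 9 6 14 12 16 20 11 5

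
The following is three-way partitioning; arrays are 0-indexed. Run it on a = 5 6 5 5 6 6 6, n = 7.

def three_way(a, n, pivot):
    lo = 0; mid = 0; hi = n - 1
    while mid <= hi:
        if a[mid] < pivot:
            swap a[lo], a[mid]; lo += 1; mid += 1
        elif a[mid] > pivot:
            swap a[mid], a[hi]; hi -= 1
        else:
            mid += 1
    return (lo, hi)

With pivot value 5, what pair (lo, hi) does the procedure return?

pivot = 5; lo=0, mid=0, hi=6
a[mid]=5=5: mid=1
a[mid]=6>5: swap a[1],a[6]; hi=5 → 5 6 5 5 6 6 6
a[mid]=6>5: swap a[1],a[5]; hi=4 → 5 6 5 5 6 6 6
a[mid]=6>5: swap a[1],a[4]; hi=3 → 5 6 5 5 6 6 6
a[mid]=6>5: swap a[1],a[3]; hi=2 → 5 5 5 6 6 6 6
a[mid]=5=5: mid=2
a[mid]=5=5: mid=3
end: lo=0, hi=2; a = 5 5 5 6 6 6 6

(0, 2)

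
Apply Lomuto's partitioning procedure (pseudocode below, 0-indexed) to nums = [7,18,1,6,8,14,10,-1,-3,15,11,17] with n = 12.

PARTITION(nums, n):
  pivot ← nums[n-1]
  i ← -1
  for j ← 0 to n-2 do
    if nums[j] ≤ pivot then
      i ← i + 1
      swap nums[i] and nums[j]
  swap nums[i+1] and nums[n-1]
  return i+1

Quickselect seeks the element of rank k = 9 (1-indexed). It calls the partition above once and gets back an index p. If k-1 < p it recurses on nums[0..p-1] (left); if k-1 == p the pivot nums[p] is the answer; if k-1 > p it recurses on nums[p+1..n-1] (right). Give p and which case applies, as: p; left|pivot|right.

10; left

pivot = nums[11] = 17; i = -1
j=0: nums[0]=7 ≤ 17 → i=0, swap nums[0],nums[0] (no change) → [7,18,1,6,8,14,10,-1,-3,15,11,17]
j=1: nums[1]=18 > 17 → no swap
j=2: nums[2]=1 ≤ 17 → i=1, swap nums[1],nums[2] → [7,1,18,6,8,14,10,-1,-3,15,11,17]
j=3: nums[3]=6 ≤ 17 → i=2, swap nums[2],nums[3] → [7,1,6,18,8,14,10,-1,-3,15,11,17]
j=4: nums[4]=8 ≤ 17 → i=3, swap nums[3],nums[4] → [7,1,6,8,18,14,10,-1,-3,15,11,17]
j=5: nums[5]=14 ≤ 17 → i=4, swap nums[4],nums[5] → [7,1,6,8,14,18,10,-1,-3,15,11,17]
j=6: nums[6]=10 ≤ 17 → i=5, swap nums[5],nums[6] → [7,1,6,8,14,10,18,-1,-3,15,11,17]
j=7: nums[7]=-1 ≤ 17 → i=6, swap nums[6],nums[7] → [7,1,6,8,14,10,-1,18,-3,15,11,17]
j=8: nums[8]=-3 ≤ 17 → i=7, swap nums[7],nums[8] → [7,1,6,8,14,10,-1,-3,18,15,11,17]
j=9: nums[9]=15 ≤ 17 → i=8, swap nums[8],nums[9] → [7,1,6,8,14,10,-1,-3,15,18,11,17]
j=10: nums[10]=11 ≤ 17 → i=9, swap nums[9],nums[10] → [7,1,6,8,14,10,-1,-3,15,11,18,17]
final swap nums[10],nums[11] → [7,1,6,8,14,10,-1,-3,15,11,17,18]; return 10
p = 10; k-1 = 8 < 10 ⇒ left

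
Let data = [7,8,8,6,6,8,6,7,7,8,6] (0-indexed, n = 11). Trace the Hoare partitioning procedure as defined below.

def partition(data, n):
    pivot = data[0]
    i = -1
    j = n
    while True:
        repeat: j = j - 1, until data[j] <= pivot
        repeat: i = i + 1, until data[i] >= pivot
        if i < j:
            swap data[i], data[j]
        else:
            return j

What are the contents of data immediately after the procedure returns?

[6,7,7,6,6,6,8,8,8,8,7]

pivot = data[0] = 7; i = -1, j = 11
j→10 (data[10]=6≤7), i→0 (data[0]=7≥7); i<j, swap → [6,8,8,6,6,8,6,7,7,8,7]
j→8 (data[8]=7≤7), i→1 (data[1]=8≥7); i<j, swap → [6,7,8,6,6,8,6,7,8,8,7]
j→7 (data[7]=7≤7), i→2 (data[2]=8≥7); i<j, swap → [6,7,7,6,6,8,6,8,8,8,7]
j→6 (data[6]=6≤7), i→5 (data[5]=8≥7); i<j, swap → [6,7,7,6,6,6,8,8,8,8,7]
j→5, i→6; i≥j, return j=5. data = [6,7,7,6,6,6,8,8,8,8,7]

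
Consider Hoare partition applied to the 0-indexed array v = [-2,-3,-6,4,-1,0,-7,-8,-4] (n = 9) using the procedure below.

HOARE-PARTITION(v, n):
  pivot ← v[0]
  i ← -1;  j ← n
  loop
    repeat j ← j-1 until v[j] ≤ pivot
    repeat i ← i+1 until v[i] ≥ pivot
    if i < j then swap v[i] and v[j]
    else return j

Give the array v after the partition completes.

[-4,-3,-6,-8,-7,0,-1,4,-2]

pivot=-2
j stops at 8 (-4), i stops at 0 (-2); swap ⇒ [-4,-3,-6,4,-1,0,-7,-8,-2]
j stops at 7 (-8), i stops at 3 (4); swap ⇒ [-4,-3,-6,-8,-1,0,-7,4,-2]
j stops at 6 (-7), i stops at 4 (-1); swap ⇒ [-4,-3,-6,-8,-7,0,-1,4,-2]
j stops at 4, i stops at 5; i≥j ⇒ return 4. v=[-4,-3,-6,-8,-7,0,-1,4,-2]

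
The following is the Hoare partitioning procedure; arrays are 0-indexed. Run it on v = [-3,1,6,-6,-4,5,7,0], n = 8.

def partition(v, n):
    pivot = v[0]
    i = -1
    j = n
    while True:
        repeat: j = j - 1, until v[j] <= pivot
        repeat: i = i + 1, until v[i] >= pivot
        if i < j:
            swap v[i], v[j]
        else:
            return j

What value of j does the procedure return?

pivot = v[0] = -3; i = -1, j = 8
j→4 (v[4]=-4≤-3), i→0 (v[0]=-3≥-3); i<j, swap → [-4,1,6,-6,-3,5,7,0]
j→3 (v[3]=-6≤-3), i→1 (v[1]=1≥-3); i<j, swap → [-4,-6,6,1,-3,5,7,0]
j→1, i→2; i≥j, return j=1. v = [-4,-6,6,1,-3,5,7,0]

1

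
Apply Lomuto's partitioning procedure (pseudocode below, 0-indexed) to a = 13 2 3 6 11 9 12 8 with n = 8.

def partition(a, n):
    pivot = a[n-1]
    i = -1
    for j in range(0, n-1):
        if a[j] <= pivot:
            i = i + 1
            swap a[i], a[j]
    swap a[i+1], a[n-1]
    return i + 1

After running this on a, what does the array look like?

pivot = a[7] = 8; i = -1
j=0: a[0]=13 > 8 → no swap
j=1: a[1]=2 ≤ 8 → i=0, swap a[0],a[1] → 2 13 3 6 11 9 12 8
j=2: a[2]=3 ≤ 8 → i=1, swap a[1],a[2] → 2 3 13 6 11 9 12 8
j=3: a[3]=6 ≤ 8 → i=2, swap a[2],a[3] → 2 3 6 13 11 9 12 8
j=4: a[4]=11 > 8 → no swap
j=5: a[5]=9 > 8 → no swap
j=6: a[6]=12 > 8 → no swap
final swap a[3],a[7] → 2 3 6 8 11 9 12 13; return 3

2 3 6 8 11 9 12 13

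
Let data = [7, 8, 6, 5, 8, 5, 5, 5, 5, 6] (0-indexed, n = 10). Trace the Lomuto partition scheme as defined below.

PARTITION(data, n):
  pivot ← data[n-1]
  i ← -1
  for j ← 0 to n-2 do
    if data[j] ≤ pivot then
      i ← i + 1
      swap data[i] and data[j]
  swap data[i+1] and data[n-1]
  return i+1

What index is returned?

pivot = data[9] = 6; i = -1
j=0: data[0]=7 > 6 → no swap
j=1: data[1]=8 > 6 → no swap
j=2: data[2]=6 ≤ 6 → i=0, swap data[0],data[2] → [6, 8, 7, 5, 8, 5, 5, 5, 5, 6]
j=3: data[3]=5 ≤ 6 → i=1, swap data[1],data[3] → [6, 5, 7, 8, 8, 5, 5, 5, 5, 6]
j=4: data[4]=8 > 6 → no swap
j=5: data[5]=5 ≤ 6 → i=2, swap data[2],data[5] → [6, 5, 5, 8, 8, 7, 5, 5, 5, 6]
j=6: data[6]=5 ≤ 6 → i=3, swap data[3],data[6] → [6, 5, 5, 5, 8, 7, 8, 5, 5, 6]
j=7: data[7]=5 ≤ 6 → i=4, swap data[4],data[7] → [6, 5, 5, 5, 5, 7, 8, 8, 5, 6]
j=8: data[8]=5 ≤ 6 → i=5, swap data[5],data[8] → [6, 5, 5, 5, 5, 5, 8, 8, 7, 6]
final swap data[6],data[9] → [6, 5, 5, 5, 5, 5, 6, 8, 7, 8]; return 6

6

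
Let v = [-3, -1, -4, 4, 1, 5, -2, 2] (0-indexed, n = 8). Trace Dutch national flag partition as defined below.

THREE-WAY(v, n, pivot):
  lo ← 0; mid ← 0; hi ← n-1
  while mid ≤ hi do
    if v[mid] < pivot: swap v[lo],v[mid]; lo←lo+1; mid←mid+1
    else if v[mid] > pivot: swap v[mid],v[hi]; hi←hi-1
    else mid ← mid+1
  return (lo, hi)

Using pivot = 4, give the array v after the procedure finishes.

pivot = 4; lo=0, mid=0, hi=7
v[mid]=-3<4: swap v[0],v[0]; lo=1,mid=1 → [-3, -1, -4, 4, 1, 5, -2, 2]
v[mid]=-1<4: swap v[1],v[1]; lo=2,mid=2 → [-3, -1, -4, 4, 1, 5, -2, 2]
v[mid]=-4<4: swap v[2],v[2]; lo=3,mid=3 → [-3, -1, -4, 4, 1, 5, -2, 2]
v[mid]=4=4: mid=4
v[mid]=1<4: swap v[3],v[4]; lo=4,mid=5 → [-3, -1, -4, 1, 4, 5, -2, 2]
v[mid]=5>4: swap v[5],v[7]; hi=6 → [-3, -1, -4, 1, 4, 2, -2, 5]
v[mid]=2<4: swap v[4],v[5]; lo=5,mid=6 → [-3, -1, -4, 1, 2, 4, -2, 5]
v[mid]=-2<4: swap v[5],v[6]; lo=6,mid=7 → [-3, -1, -4, 1, 2, -2, 4, 5]
end: lo=6, hi=6; v = [-3, -1, -4, 1, 2, -2, 4, 5]

[-3, -1, -4, 1, 2, -2, 4, 5]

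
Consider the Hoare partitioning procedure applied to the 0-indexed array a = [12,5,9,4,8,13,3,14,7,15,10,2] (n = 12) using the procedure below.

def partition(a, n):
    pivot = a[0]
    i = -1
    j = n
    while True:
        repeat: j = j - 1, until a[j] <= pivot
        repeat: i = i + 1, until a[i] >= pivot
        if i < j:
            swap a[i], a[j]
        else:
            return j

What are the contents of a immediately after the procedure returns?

[2,5,9,4,8,10,3,7,14,15,13,12]

pivot=12
j stops at 11 (2), i stops at 0 (12); swap ⇒ [2,5,9,4,8,13,3,14,7,15,10,12]
j stops at 10 (10), i stops at 5 (13); swap ⇒ [2,5,9,4,8,10,3,14,7,15,13,12]
j stops at 8 (7), i stops at 7 (14); swap ⇒ [2,5,9,4,8,10,3,7,14,15,13,12]
j stops at 7, i stops at 8; i≥j ⇒ return 7. a=[2,5,9,4,8,10,3,7,14,15,13,12]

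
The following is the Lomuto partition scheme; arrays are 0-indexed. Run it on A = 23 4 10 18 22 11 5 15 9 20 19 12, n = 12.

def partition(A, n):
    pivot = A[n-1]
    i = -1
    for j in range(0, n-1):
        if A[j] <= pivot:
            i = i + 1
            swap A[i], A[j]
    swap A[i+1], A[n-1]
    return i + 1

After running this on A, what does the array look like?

4 10 11 5 9 12 18 15 22 20 19 23

pivot = A[11] = 12; i = -1
j=0: A[0]=23 > 12 → no swap
j=1: A[1]=4 ≤ 12 → i=0, swap A[0],A[1] → 4 23 10 18 22 11 5 15 9 20 19 12
j=2: A[2]=10 ≤ 12 → i=1, swap A[1],A[2] → 4 10 23 18 22 11 5 15 9 20 19 12
j=3: A[3]=18 > 12 → no swap
j=4: A[4]=22 > 12 → no swap
j=5: A[5]=11 ≤ 12 → i=2, swap A[2],A[5] → 4 10 11 18 22 23 5 15 9 20 19 12
j=6: A[6]=5 ≤ 12 → i=3, swap A[3],A[6] → 4 10 11 5 22 23 18 15 9 20 19 12
j=7: A[7]=15 > 12 → no swap
j=8: A[8]=9 ≤ 12 → i=4, swap A[4],A[8] → 4 10 11 5 9 23 18 15 22 20 19 12
j=9: A[9]=20 > 12 → no swap
j=10: A[10]=19 > 12 → no swap
final swap A[5],A[11] → 4 10 11 5 9 12 18 15 22 20 19 23; return 5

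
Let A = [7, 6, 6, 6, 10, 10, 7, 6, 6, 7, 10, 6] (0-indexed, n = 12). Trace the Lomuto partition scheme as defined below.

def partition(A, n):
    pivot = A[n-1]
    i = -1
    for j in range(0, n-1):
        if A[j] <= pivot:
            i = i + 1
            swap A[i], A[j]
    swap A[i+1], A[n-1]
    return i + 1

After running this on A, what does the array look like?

[6, 6, 6, 6, 6, 6, 7, 7, 10, 7, 10, 10]

pivot = A[11] = 6; i = -1
j=0: A[0]=7 > 6 → no swap
j=1: A[1]=6 ≤ 6 → i=0, swap A[0],A[1] → [6, 7, 6, 6, 10, 10, 7, 6, 6, 7, 10, 6]
j=2: A[2]=6 ≤ 6 → i=1, swap A[1],A[2] → [6, 6, 7, 6, 10, 10, 7, 6, 6, 7, 10, 6]
j=3: A[3]=6 ≤ 6 → i=2, swap A[2],A[3] → [6, 6, 6, 7, 10, 10, 7, 6, 6, 7, 10, 6]
j=4: A[4]=10 > 6 → no swap
j=5: A[5]=10 > 6 → no swap
j=6: A[6]=7 > 6 → no swap
j=7: A[7]=6 ≤ 6 → i=3, swap A[3],A[7] → [6, 6, 6, 6, 10, 10, 7, 7, 6, 7, 10, 6]
j=8: A[8]=6 ≤ 6 → i=4, swap A[4],A[8] → [6, 6, 6, 6, 6, 10, 7, 7, 10, 7, 10, 6]
j=9: A[9]=7 > 6 → no swap
j=10: A[10]=10 > 6 → no swap
final swap A[5],A[11] → [6, 6, 6, 6, 6, 6, 7, 7, 10, 7, 10, 10]; return 5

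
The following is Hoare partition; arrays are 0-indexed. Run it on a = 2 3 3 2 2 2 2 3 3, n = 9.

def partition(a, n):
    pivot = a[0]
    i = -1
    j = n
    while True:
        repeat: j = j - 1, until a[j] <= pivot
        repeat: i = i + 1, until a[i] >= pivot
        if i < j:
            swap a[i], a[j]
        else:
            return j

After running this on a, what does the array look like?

pivot = a[0] = 2; i = -1, j = 9
j→6 (a[6]=2≤2), i→0 (a[0]=2≥2); i<j, swap → 2 3 3 2 2 2 2 3 3
j→5 (a[5]=2≤2), i→1 (a[1]=3≥2); i<j, swap → 2 2 3 2 2 3 2 3 3
j→4 (a[4]=2≤2), i→2 (a[2]=3≥2); i<j, swap → 2 2 2 2 3 3 2 3 3
j→3, i→3; i≥j, return j=3. a = 2 2 2 2 3 3 2 3 3

2 2 2 2 3 3 2 3 3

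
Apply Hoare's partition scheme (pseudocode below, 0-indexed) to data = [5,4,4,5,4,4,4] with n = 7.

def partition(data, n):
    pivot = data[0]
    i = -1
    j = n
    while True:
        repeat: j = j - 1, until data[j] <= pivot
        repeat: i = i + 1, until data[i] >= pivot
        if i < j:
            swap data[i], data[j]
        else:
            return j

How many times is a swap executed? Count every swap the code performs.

pivot = data[0] = 5; i = -1, j = 7
j→6 (data[6]=4≤5), i→0 (data[0]=5≥5); i<j, swap → [4,4,4,5,4,4,5]
j→5 (data[5]=4≤5), i→3 (data[3]=5≥5); i<j, swap → [4,4,4,4,4,5,5]
j→4, i→5; i≥j, return j=4. data = [4,4,4,4,4,5,5]

2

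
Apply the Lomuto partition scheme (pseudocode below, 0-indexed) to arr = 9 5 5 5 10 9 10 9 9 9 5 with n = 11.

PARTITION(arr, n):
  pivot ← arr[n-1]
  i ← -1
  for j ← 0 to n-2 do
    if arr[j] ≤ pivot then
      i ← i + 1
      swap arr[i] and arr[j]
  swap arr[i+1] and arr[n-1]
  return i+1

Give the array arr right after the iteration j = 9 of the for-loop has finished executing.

5 5 5 9 10 9 10 9 9 9 5

pivot=5, i=-1
j=0: 9>5, skip
j=1: 5≤5, i=0, swap(0,1) ⇒ 5 9 5 5 10 9 10 9 9 9 5
j=2: 5≤5, i=1, swap(1,2) ⇒ 5 5 9 5 10 9 10 9 9 9 5
j=3: 5≤5, i=2, swap(2,3) ⇒ 5 5 5 9 10 9 10 9 9 9 5
j=4: 10>5, skip
j=5: 9>5, skip
j=6: 10>5, skip
j=7: 9>5, skip
j=8: 9>5, skip
j=9: 9>5, skip
(after j=9) arr = 5 5 5 9 10 9 10 9 9 9 5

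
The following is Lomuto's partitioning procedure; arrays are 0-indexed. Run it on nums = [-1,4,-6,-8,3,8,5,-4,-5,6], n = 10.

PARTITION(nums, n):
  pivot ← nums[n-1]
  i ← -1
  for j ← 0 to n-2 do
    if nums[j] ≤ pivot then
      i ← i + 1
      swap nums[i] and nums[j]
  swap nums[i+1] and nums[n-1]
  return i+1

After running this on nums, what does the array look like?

[-1,4,-6,-8,3,5,-4,-5,6,8]

pivot=6, i=-1
j=0: -1≤6, i=0, swap(0,0) ⇒ [-1,4,-6,-8,3,8,5,-4,-5,6]
j=1: 4≤6, i=1, swap(1,1) ⇒ [-1,4,-6,-8,3,8,5,-4,-5,6]
j=2: -6≤6, i=2, swap(2,2) ⇒ [-1,4,-6,-8,3,8,5,-4,-5,6]
j=3: -8≤6, i=3, swap(3,3) ⇒ [-1,4,-6,-8,3,8,5,-4,-5,6]
j=4: 3≤6, i=4, swap(4,4) ⇒ [-1,4,-6,-8,3,8,5,-4,-5,6]
j=5: 8>6, skip
j=6: 5≤6, i=5, swap(5,6) ⇒ [-1,4,-6,-8,3,5,8,-4,-5,6]
j=7: -4≤6, i=6, swap(6,7) ⇒ [-1,4,-6,-8,3,5,-4,8,-5,6]
j=8: -5≤6, i=7, swap(7,8) ⇒ [-1,4,-6,-8,3,5,-4,-5,8,6]
swap(8,9) ⇒ [-1,4,-6,-8,3,5,-4,-5,6,8]; return 8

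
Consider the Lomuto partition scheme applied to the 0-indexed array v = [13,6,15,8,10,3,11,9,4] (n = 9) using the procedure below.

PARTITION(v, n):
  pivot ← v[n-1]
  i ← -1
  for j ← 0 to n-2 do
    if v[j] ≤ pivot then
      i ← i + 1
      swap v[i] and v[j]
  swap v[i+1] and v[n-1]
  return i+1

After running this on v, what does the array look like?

[3,4,15,8,10,13,11,9,6]

pivot = v[8] = 4; i = -1
j=0: v[0]=13 > 4 → no swap
j=1: v[1]=6 > 4 → no swap
j=2: v[2]=15 > 4 → no swap
j=3: v[3]=8 > 4 → no swap
j=4: v[4]=10 > 4 → no swap
j=5: v[5]=3 ≤ 4 → i=0, swap v[0],v[5] → [3,6,15,8,10,13,11,9,4]
j=6: v[6]=11 > 4 → no swap
j=7: v[7]=9 > 4 → no swap
final swap v[1],v[8] → [3,4,15,8,10,13,11,9,6]; return 1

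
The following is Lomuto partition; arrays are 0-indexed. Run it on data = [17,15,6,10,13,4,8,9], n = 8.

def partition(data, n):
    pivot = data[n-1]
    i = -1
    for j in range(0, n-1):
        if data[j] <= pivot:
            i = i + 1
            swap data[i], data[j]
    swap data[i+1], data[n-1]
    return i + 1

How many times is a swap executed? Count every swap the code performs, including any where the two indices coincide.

pivot = data[7] = 9; i = -1
j=0: data[0]=17 > 9 → no swap
j=1: data[1]=15 > 9 → no swap
j=2: data[2]=6 ≤ 9 → i=0, swap data[0],data[2] → [6,15,17,10,13,4,8,9]
j=3: data[3]=10 > 9 → no swap
j=4: data[4]=13 > 9 → no swap
j=5: data[5]=4 ≤ 9 → i=1, swap data[1],data[5] → [6,4,17,10,13,15,8,9]
j=6: data[6]=8 ≤ 9 → i=2, swap data[2],data[6] → [6,4,8,10,13,15,17,9]
final swap data[3],data[7] → [6,4,8,9,13,15,17,10]; return 3

4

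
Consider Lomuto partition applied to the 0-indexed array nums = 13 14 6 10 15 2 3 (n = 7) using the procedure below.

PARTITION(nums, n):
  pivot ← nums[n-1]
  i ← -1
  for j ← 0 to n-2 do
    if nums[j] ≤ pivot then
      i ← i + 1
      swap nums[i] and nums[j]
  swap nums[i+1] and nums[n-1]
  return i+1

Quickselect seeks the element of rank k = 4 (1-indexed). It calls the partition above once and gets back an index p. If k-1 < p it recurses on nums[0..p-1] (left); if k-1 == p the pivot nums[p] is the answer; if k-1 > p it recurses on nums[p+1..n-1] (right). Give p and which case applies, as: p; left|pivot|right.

1; right

pivot = nums[6] = 3; i = -1
j=0: nums[0]=13 > 3 → no swap
j=1: nums[1]=14 > 3 → no swap
j=2: nums[2]=6 > 3 → no swap
j=3: nums[3]=10 > 3 → no swap
j=4: nums[4]=15 > 3 → no swap
j=5: nums[5]=2 ≤ 3 → i=0, swap nums[0],nums[5] → 2 14 6 10 15 13 3
final swap nums[1],nums[6] → 2 3 6 10 15 13 14; return 1
p = 1; k-1 = 3 > 1 ⇒ right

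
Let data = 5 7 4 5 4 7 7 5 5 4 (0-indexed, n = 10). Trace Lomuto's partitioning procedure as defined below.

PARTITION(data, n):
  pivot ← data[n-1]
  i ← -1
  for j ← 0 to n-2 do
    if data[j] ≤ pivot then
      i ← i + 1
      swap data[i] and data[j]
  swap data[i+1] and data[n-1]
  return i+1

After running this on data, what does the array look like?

4 4 4 5 7 7 7 5 5 5

pivot = data[9] = 4; i = -1
j=0: data[0]=5 > 4 → no swap
j=1: data[1]=7 > 4 → no swap
j=2: data[2]=4 ≤ 4 → i=0, swap data[0],data[2] → 4 7 5 5 4 7 7 5 5 4
j=3: data[3]=5 > 4 → no swap
j=4: data[4]=4 ≤ 4 → i=1, swap data[1],data[4] → 4 4 5 5 7 7 7 5 5 4
j=5: data[5]=7 > 4 → no swap
j=6: data[6]=7 > 4 → no swap
j=7: data[7]=5 > 4 → no swap
j=8: data[8]=5 > 4 → no swap
final swap data[2],data[9] → 4 4 4 5 7 7 7 5 5 5; return 2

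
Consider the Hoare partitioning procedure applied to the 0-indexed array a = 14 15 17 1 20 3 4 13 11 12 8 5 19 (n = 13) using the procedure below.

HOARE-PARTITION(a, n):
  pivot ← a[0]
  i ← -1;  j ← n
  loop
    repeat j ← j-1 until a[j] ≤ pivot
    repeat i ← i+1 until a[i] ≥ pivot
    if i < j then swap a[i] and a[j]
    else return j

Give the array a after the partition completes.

5 8 12 1 11 3 4 13 20 17 15 14 19

pivot = a[0] = 14; i = -1, j = 13
j→11 (a[11]=5≤14), i→0 (a[0]=14≥14); i<j, swap → 5 15 17 1 20 3 4 13 11 12 8 14 19
j→10 (a[10]=8≤14), i→1 (a[1]=15≥14); i<j, swap → 5 8 17 1 20 3 4 13 11 12 15 14 19
j→9 (a[9]=12≤14), i→2 (a[2]=17≥14); i<j, swap → 5 8 12 1 20 3 4 13 11 17 15 14 19
j→8 (a[8]=11≤14), i→4 (a[4]=20≥14); i<j, swap → 5 8 12 1 11 3 4 13 20 17 15 14 19
j→7, i→8; i≥j, return j=7. a = 5 8 12 1 11 3 4 13 20 17 15 14 19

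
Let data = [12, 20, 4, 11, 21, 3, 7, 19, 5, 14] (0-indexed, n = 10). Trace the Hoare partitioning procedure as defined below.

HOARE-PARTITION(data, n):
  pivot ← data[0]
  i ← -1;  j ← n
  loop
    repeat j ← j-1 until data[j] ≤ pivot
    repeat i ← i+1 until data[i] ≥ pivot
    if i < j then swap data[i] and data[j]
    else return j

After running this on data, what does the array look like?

[5, 7, 4, 11, 3, 21, 20, 19, 12, 14]

pivot=12
j stops at 8 (5), i stops at 0 (12); swap ⇒ [5, 20, 4, 11, 21, 3, 7, 19, 12, 14]
j stops at 6 (7), i stops at 1 (20); swap ⇒ [5, 7, 4, 11, 21, 3, 20, 19, 12, 14]
j stops at 5 (3), i stops at 4 (21); swap ⇒ [5, 7, 4, 11, 3, 21, 20, 19, 12, 14]
j stops at 4, i stops at 5; i≥j ⇒ return 4. data=[5, 7, 4, 11, 3, 21, 20, 19, 12, 14]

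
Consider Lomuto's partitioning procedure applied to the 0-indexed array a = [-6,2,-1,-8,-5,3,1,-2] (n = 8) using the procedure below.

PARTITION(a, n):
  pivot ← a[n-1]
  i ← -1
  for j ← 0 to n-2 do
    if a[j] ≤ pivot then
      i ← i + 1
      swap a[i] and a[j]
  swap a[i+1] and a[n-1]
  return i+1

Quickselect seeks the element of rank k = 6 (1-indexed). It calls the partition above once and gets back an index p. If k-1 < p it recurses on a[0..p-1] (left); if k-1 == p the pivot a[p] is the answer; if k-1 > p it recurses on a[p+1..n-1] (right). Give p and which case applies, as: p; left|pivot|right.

pivot=-2, i=-1
j=0: -6≤-2, i=0, swap(0,0) ⇒ [-6,2,-1,-8,-5,3,1,-2]
j=1: 2>-2, skip
j=2: -1>-2, skip
j=3: -8≤-2, i=1, swap(1,3) ⇒ [-6,-8,-1,2,-5,3,1,-2]
j=4: -5≤-2, i=2, swap(2,4) ⇒ [-6,-8,-5,2,-1,3,1,-2]
j=5: 3>-2, skip
j=6: 1>-2, skip
swap(3,7) ⇒ [-6,-8,-5,-2,-1,3,1,2]; return 3
p = 3; k-1 = 5 > 3 ⇒ right

3; right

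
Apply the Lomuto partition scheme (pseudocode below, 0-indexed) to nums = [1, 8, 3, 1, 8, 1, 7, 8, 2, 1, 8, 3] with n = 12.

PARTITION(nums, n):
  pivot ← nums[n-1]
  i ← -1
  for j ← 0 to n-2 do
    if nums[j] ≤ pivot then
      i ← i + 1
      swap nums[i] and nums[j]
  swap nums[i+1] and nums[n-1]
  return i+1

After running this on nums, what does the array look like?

[1, 3, 1, 1, 2, 1, 3, 8, 8, 8, 8, 7]

pivot = nums[11] = 3; i = -1
j=0: nums[0]=1 ≤ 3 → i=0, swap nums[0],nums[0] (no change) → [1, 8, 3, 1, 8, 1, 7, 8, 2, 1, 8, 3]
j=1: nums[1]=8 > 3 → no swap
j=2: nums[2]=3 ≤ 3 → i=1, swap nums[1],nums[2] → [1, 3, 8, 1, 8, 1, 7, 8, 2, 1, 8, 3]
j=3: nums[3]=1 ≤ 3 → i=2, swap nums[2],nums[3] → [1, 3, 1, 8, 8, 1, 7, 8, 2, 1, 8, 3]
j=4: nums[4]=8 > 3 → no swap
j=5: nums[5]=1 ≤ 3 → i=3, swap nums[3],nums[5] → [1, 3, 1, 1, 8, 8, 7, 8, 2, 1, 8, 3]
j=6: nums[6]=7 > 3 → no swap
j=7: nums[7]=8 > 3 → no swap
j=8: nums[8]=2 ≤ 3 → i=4, swap nums[4],nums[8] → [1, 3, 1, 1, 2, 8, 7, 8, 8, 1, 8, 3]
j=9: nums[9]=1 ≤ 3 → i=5, swap nums[5],nums[9] → [1, 3, 1, 1, 2, 1, 7, 8, 8, 8, 8, 3]
j=10: nums[10]=8 > 3 → no swap
final swap nums[6],nums[11] → [1, 3, 1, 1, 2, 1, 3, 8, 8, 8, 8, 7]; return 6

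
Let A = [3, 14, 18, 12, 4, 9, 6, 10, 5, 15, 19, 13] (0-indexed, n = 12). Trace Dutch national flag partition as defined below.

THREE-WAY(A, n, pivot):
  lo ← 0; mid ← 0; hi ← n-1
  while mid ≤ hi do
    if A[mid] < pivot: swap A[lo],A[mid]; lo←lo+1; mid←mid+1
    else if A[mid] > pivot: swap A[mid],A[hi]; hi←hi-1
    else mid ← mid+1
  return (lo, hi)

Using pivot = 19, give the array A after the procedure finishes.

[3, 14, 18, 12, 4, 9, 6, 10, 5, 15, 13, 19]

lo=0 mid=0 hi=11
3<19: swap(0,0), lo=1 mid=1 ⇒ [3, 14, 18, 12, 4, 9, 6, 10, 5, 15, 19, 13]
14<19: swap(1,1), lo=2 mid=2 ⇒ [3, 14, 18, 12, 4, 9, 6, 10, 5, 15, 19, 13]
18<19: swap(2,2), lo=3 mid=3 ⇒ [3, 14, 18, 12, 4, 9, 6, 10, 5, 15, 19, 13]
12<19: swap(3,3), lo=4 mid=4 ⇒ [3, 14, 18, 12, 4, 9, 6, 10, 5, 15, 19, 13]
4<19: swap(4,4), lo=5 mid=5 ⇒ [3, 14, 18, 12, 4, 9, 6, 10, 5, 15, 19, 13]
9<19: swap(5,5), lo=6 mid=6 ⇒ [3, 14, 18, 12, 4, 9, 6, 10, 5, 15, 19, 13]
6<19: swap(6,6), lo=7 mid=7 ⇒ [3, 14, 18, 12, 4, 9, 6, 10, 5, 15, 19, 13]
10<19: swap(7,7), lo=8 mid=8 ⇒ [3, 14, 18, 12, 4, 9, 6, 10, 5, 15, 19, 13]
5<19: swap(8,8), lo=9 mid=9 ⇒ [3, 14, 18, 12, 4, 9, 6, 10, 5, 15, 19, 13]
15<19: swap(9,9), lo=10 mid=10 ⇒ [3, 14, 18, 12, 4, 9, 6, 10, 5, 15, 19, 13]
19=19: mid=11
13<19: swap(10,11), lo=11 mid=12 ⇒ [3, 14, 18, 12, 4, 9, 6, 10, 5, 15, 13, 19]
done. lo=11 hi=11; A=[3, 14, 18, 12, 4, 9, 6, 10, 5, 15, 13, 19]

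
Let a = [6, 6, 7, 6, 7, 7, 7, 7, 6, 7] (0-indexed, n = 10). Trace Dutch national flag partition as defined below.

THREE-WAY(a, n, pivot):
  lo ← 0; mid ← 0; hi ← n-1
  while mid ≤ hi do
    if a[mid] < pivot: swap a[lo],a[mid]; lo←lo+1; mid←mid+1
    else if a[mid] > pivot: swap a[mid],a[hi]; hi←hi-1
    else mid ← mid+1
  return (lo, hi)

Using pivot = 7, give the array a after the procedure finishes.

pivot = 7; lo=0, mid=0, hi=9
a[mid]=6<7: swap a[0],a[0]; lo=1,mid=1 → [6, 6, 7, 6, 7, 7, 7, 7, 6, 7]
a[mid]=6<7: swap a[1],a[1]; lo=2,mid=2 → [6, 6, 7, 6, 7, 7, 7, 7, 6, 7]
a[mid]=7=7: mid=3
a[mid]=6<7: swap a[2],a[3]; lo=3,mid=4 → [6, 6, 6, 7, 7, 7, 7, 7, 6, 7]
a[mid]=7=7: mid=5
a[mid]=7=7: mid=6
a[mid]=7=7: mid=7
a[mid]=7=7: mid=8
a[mid]=6<7: swap a[3],a[8]; lo=4,mid=9 → [6, 6, 6, 6, 7, 7, 7, 7, 7, 7]
a[mid]=7=7: mid=10
end: lo=4, hi=9; a = [6, 6, 6, 6, 7, 7, 7, 7, 7, 7]

[6, 6, 6, 6, 7, 7, 7, 7, 7, 7]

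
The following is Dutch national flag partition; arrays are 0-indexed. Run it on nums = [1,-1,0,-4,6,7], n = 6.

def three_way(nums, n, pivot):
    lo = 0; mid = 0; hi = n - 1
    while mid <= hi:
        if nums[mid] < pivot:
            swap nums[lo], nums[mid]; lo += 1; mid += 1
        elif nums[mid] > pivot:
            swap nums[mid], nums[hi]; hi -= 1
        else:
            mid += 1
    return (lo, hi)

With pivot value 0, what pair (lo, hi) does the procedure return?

(2, 2)

pivot = 0; lo=0, mid=0, hi=5
nums[mid]=1>0: swap nums[0],nums[5]; hi=4 → [7,-1,0,-4,6,1]
nums[mid]=7>0: swap nums[0],nums[4]; hi=3 → [6,-1,0,-4,7,1]
nums[mid]=6>0: swap nums[0],nums[3]; hi=2 → [-4,-1,0,6,7,1]
nums[mid]=-4<0: swap nums[0],nums[0]; lo=1,mid=1 → [-4,-1,0,6,7,1]
nums[mid]=-1<0: swap nums[1],nums[1]; lo=2,mid=2 → [-4,-1,0,6,7,1]
nums[mid]=0=0: mid=3
end: lo=2, hi=2; nums = [-4,-1,0,6,7,1]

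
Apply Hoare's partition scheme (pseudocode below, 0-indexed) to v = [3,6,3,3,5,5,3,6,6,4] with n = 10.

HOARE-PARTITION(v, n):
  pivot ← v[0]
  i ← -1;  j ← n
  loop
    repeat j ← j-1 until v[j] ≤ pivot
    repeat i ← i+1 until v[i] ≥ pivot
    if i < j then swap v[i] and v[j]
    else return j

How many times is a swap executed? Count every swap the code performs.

2

pivot = v[0] = 3; i = -1, j = 10
j→6 (v[6]=3≤3), i→0 (v[0]=3≥3); i<j, swap → [3,6,3,3,5,5,3,6,6,4]
j→3 (v[3]=3≤3), i→1 (v[1]=6≥3); i<j, swap → [3,3,3,6,5,5,3,6,6,4]
j→2, i→2; i≥j, return j=2. v = [3,3,3,6,5,5,3,6,6,4]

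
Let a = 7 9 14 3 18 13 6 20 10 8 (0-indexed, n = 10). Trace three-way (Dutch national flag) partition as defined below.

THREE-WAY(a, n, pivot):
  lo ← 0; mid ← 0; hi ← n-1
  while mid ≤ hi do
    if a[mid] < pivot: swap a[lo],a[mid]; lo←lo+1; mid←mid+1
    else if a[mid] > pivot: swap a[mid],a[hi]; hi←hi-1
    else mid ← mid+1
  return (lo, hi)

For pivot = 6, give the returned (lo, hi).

(1, 1)

lo=0 mid=0 hi=9
7>6: swap(0,9), hi=8 ⇒ 8 9 14 3 18 13 6 20 10 7
8>6: swap(0,8), hi=7 ⇒ 10 9 14 3 18 13 6 20 8 7
10>6: swap(0,7), hi=6 ⇒ 20 9 14 3 18 13 6 10 8 7
20>6: swap(0,6), hi=5 ⇒ 6 9 14 3 18 13 20 10 8 7
6=6: mid=1
9>6: swap(1,5), hi=4 ⇒ 6 13 14 3 18 9 20 10 8 7
13>6: swap(1,4), hi=3 ⇒ 6 18 14 3 13 9 20 10 8 7
18>6: swap(1,3), hi=2 ⇒ 6 3 14 18 13 9 20 10 8 7
3<6: swap(0,1), lo=1 mid=2 ⇒ 3 6 14 18 13 9 20 10 8 7
14>6: swap(2,2), hi=1 ⇒ 3 6 14 18 13 9 20 10 8 7
done. lo=1 hi=1; a=3 6 14 18 13 9 20 10 8 7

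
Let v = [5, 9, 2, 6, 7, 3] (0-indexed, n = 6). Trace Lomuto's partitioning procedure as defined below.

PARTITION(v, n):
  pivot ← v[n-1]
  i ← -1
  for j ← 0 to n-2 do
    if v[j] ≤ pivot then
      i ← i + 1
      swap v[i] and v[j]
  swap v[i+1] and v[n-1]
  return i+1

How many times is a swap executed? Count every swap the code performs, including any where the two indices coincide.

2

pivot=3, i=-1
j=0: 5>3, skip
j=1: 9>3, skip
j=2: 2≤3, i=0, swap(0,2) ⇒ [2, 9, 5, 6, 7, 3]
j=3: 6>3, skip
j=4: 7>3, skip
swap(1,5) ⇒ [2, 3, 5, 6, 7, 9]; return 1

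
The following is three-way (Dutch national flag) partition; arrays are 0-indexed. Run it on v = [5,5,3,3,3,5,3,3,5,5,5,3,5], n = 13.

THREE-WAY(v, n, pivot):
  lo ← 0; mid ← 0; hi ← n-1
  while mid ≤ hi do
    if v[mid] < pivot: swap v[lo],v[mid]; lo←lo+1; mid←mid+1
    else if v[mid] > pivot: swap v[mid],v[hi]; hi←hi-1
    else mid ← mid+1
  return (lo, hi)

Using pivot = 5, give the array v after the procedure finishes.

pivot = 5; lo=0, mid=0, hi=12
v[mid]=5=5: mid=1
v[mid]=5=5: mid=2
v[mid]=3<5: swap v[0],v[2]; lo=1,mid=3 → [3,5,5,3,3,5,3,3,5,5,5,3,5]
v[mid]=3<5: swap v[1],v[3]; lo=2,mid=4 → [3,3,5,5,3,5,3,3,5,5,5,3,5]
v[mid]=3<5: swap v[2],v[4]; lo=3,mid=5 → [3,3,3,5,5,5,3,3,5,5,5,3,5]
v[mid]=5=5: mid=6
v[mid]=3<5: swap v[3],v[6]; lo=4,mid=7 → [3,3,3,3,5,5,5,3,5,5,5,3,5]
v[mid]=3<5: swap v[4],v[7]; lo=5,mid=8 → [3,3,3,3,3,5,5,5,5,5,5,3,5]
v[mid]=5=5: mid=9
v[mid]=5=5: mid=10
v[mid]=5=5: mid=11
v[mid]=3<5: swap v[5],v[11]; lo=6,mid=12 → [3,3,3,3,3,3,5,5,5,5,5,5,5]
v[mid]=5=5: mid=13
end: lo=6, hi=12; v = [3,3,3,3,3,3,5,5,5,5,5,5,5]

[3,3,3,3,3,3,5,5,5,5,5,5,5]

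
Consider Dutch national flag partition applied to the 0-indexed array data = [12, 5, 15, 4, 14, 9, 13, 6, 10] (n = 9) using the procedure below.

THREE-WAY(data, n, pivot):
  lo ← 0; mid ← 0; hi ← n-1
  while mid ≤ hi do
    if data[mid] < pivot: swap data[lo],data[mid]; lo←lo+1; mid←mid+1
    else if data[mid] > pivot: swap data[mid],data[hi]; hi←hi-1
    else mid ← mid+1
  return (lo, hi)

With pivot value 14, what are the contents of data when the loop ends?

[12, 5, 10, 4, 9, 13, 6, 14, 15]

pivot = 14; lo=0, mid=0, hi=8
data[mid]=12<14: swap data[0],data[0]; lo=1,mid=1 → [12, 5, 15, 4, 14, 9, 13, 6, 10]
data[mid]=5<14: swap data[1],data[1]; lo=2,mid=2 → [12, 5, 15, 4, 14, 9, 13, 6, 10]
data[mid]=15>14: swap data[2],data[8]; hi=7 → [12, 5, 10, 4, 14, 9, 13, 6, 15]
data[mid]=10<14: swap data[2],data[2]; lo=3,mid=3 → [12, 5, 10, 4, 14, 9, 13, 6, 15]
data[mid]=4<14: swap data[3],data[3]; lo=4,mid=4 → [12, 5, 10, 4, 14, 9, 13, 6, 15]
data[mid]=14=14: mid=5
data[mid]=9<14: swap data[4],data[5]; lo=5,mid=6 → [12, 5, 10, 4, 9, 14, 13, 6, 15]
data[mid]=13<14: swap data[5],data[6]; lo=6,mid=7 → [12, 5, 10, 4, 9, 13, 14, 6, 15]
data[mid]=6<14: swap data[6],data[7]; lo=7,mid=8 → [12, 5, 10, 4, 9, 13, 6, 14, 15]
end: lo=7, hi=7; data = [12, 5, 10, 4, 9, 13, 6, 14, 15]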